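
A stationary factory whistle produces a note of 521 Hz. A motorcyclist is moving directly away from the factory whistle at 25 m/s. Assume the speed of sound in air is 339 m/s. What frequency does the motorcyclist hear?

Moving observer, stationary source: f' = f · (v − v_o)/v.
f' = 521 × (339 − 25)/339 = 521 × 314/339 ≈ 483 Hz.

483 Hz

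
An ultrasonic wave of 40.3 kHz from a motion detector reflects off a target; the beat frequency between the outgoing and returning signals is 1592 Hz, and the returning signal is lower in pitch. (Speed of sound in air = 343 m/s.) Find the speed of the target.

6.9 m/s

Double Doppler shift off a moving reflector: f₂ = f₀ · (v + u)/(v − u) (u > 0 toward emitter).
Returning signal is lower, so f₂ = f₀ − Δf = 40300 − 1592 = 38708 Hz.
Rearranging, u = v · (f₂ − f₀)/(f₂ + f₀) = 343 × -1592/79008 ≈ -6.9 m/s.
So the target is moving at 6.9 m/s away from the emitter.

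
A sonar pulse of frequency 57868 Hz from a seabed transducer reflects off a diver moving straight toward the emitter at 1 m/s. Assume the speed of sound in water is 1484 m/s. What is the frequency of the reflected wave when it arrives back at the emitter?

At the diver (a moving observer), f₁ = f₀ · (v + u)/v = 57868 × 1485/1484 ≈ 57907 Hz.
The reflection then acts as a moving source: f₂ = f₁ · v/(v − u) ≈ 57946 Hz.

57946 Hz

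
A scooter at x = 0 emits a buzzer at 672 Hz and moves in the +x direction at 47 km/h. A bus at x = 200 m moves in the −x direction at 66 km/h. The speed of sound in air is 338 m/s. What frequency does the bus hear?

47 km/h = 13.06 m/s; 66 km/h = 18.33 m/s.
The observer lies on the +x side, so the source is heading toward the observer and the observer is heading toward the source.
Both move, so f' = f · (v + v_o)/(v − v_s).
f' = 672 × (338 + 18.33)/(338 − 13.06) = 672 × 356.33/324.94 ≈ 737 Hz.

737 Hz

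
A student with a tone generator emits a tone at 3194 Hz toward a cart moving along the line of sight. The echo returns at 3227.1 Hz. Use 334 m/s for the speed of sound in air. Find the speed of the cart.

1.72 m/s

Double Doppler shift off a moving reflector: f₂ = f₀ · (v + u)/(v − u) (u > 0 toward emitter).
Rearranging, u = v · (f₂ − f₀)/(f₂ + f₀) = 334 × 33.1/6421.1 ≈ 1.72 m/s.
So the cart is moving at 1.72 m/s toward the emitter.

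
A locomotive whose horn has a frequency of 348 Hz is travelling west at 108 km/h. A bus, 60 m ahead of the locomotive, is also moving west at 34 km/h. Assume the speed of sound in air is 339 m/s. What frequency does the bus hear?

108 km/h = 30 m/s; 34 km/h = 9.444 m/s.
The bus is ahead, so the locomotive is moving toward it while the bus is moving away from the locomotive.
With source approaching and observer receding, f' = f · (v − v_o)/(v − v_s).
f' = 348 × (339 − 9.444)/(339 − 30) = 348 × 329.56/309 ≈ 371 Hz.

371 Hz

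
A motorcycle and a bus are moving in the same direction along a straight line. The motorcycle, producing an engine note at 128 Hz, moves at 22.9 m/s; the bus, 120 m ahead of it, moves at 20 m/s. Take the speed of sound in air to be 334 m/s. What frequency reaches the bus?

129 Hz

The bus is ahead, so the motorcycle is moving toward it while the bus is moving away from the motorcycle.
General Doppler shift: f' = f · (v − v_o)/(v − v_s).
f' = 128 × (334 − 20)/(334 − 22.9) = 128 × 314/311.1 ≈ 129 Hz.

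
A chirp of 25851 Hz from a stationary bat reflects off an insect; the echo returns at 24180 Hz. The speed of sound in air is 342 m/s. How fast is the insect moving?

Double Doppler shift off a moving reflector: f₂ = f₀ · (v + u)/(v − u) (u > 0 toward emitter).
Rearranging, u = v · (f₂ − f₀)/(f₂ + f₀) = 342 × -1671/50031 ≈ -11.4 m/s.
So the insect is moving at 11.4 m/s away from the emitter.

11.4 m/s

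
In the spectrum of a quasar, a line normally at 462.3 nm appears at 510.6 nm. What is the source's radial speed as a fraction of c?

0.099

λ'/λ₀ = 1.1045 > 1 (redshift), so the source is receding.
λ'/λ₀ = √((1 + β)/(1 − β)) for a receding source ⇒ β = (r² − 1)/(r² + 1) with r = λ'/λ₀.
β = (1.2199 − 1)/(1.2199 + 1) ≈ 0.099.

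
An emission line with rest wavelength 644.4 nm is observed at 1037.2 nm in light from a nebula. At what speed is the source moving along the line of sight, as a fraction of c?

λ'/λ₀ = 1.6096 > 1 (redshift), so the source is receding.
λ'/λ₀ = √((1 + β)/(1 − β)) for a receding source ⇒ β = (r² − 1)/(r² + 1) with r = λ'/λ₀.
β = (2.5907 − 1)/(2.5907 + 1) ≈ 0.443.

0.443c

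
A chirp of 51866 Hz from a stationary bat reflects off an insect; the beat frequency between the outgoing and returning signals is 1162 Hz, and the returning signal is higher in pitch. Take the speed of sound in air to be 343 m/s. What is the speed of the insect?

Double Doppler shift off a moving reflector: f₂ = f₀ · (v + u)/(v − u) (u > 0 toward emitter).
Returning signal is higher, so f₂ = f₀ + Δf = 51866 + 1162 = 53028 Hz.
Rearranging, u = v · (f₂ − f₀)/(f₂ + f₀) = 343 × 1162/104894 ≈ 3.8 m/s.
So the insect is moving at 3.8 m/s toward the emitter.

3.8 m/s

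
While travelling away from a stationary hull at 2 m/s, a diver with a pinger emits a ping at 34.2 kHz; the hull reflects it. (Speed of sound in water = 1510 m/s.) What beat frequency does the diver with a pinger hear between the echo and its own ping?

The hull receives the sound from a moving source: f₁ = f₀ · v/(v + v_e) = 34.2 × 1510/1512 ≈ 34.1548 kHz.
On the return leg the diver with a pinger is a moving observer: f₂ = f₁ · (v − v_e)/v = 34.1548 × 1508/1510 ≈ 34.1095 kHz.
Equivalently f₂ = f₀ · (v − v_e)/(v + v_e).
Beat against the emitted tone (with f₀ = 34200 Hz): |f₂ − f₀| = 2v_e·f₀/(v + v_e) = 2 × 2 × 34200/1512 ≈ 90 Hz.

90 Hz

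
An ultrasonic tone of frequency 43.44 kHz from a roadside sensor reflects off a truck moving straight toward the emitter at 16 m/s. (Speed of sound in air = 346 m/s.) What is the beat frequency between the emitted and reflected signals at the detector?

4212 Hz

At the truck (a moving observer), f₁ = f₀ · (v + u)/v = 43.44 × 362/346 ≈ 45.45 kHz.
On reflection it acts as a source moving toward the stationary detector: f₂ = f₁ · v/(v − u) = 45.45 × 346/330 ≈ 47.65 kHz.
Beat frequency (with f₀ = 43440 Hz): |f₂ − f₀| = 2u·f₀/(v − u) = 2 × 16 × 43440/330 ≈ 4212 Hz.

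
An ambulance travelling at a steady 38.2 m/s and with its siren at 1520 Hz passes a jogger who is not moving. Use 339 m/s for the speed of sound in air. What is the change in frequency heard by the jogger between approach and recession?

Approaching: f₁ = f · v/(v − v_s) = 1520 × 339/300.8 ≈ 1713 Hz.
Receding: f₂ = f · v/(v + v_s) = 1520 × 339/377.2 ≈ 1366 Hz.
Drop: f₁ − f₂ = 2f·v·v_s/(v² − v_s²) = 2 × 1520 × 339 × 38.2/(339² − 38.2²) ≈ 347 Hz.

347 Hz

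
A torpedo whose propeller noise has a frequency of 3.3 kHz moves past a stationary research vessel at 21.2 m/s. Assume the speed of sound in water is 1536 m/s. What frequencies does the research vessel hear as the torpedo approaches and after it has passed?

3.35 kHz approaching; 3.26 kHz receding

Approaching: f₁ = f · v/(v − v_s) = 3.3 × 1536/1514.8 ≈ 3.35 kHz.
Receding: f₂ = f · v/(v + v_s) = 3.3 × 1536/1557.2 ≈ 3.26 kHz.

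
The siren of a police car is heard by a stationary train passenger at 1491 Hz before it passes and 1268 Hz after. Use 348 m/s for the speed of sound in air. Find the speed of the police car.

28 m/s

f₁/f₂ = (v + v_s)/(v − v_s), so v_s = v · (f₁ − f₂)/(f₁ + f₂).
v_s = 348 × (1491 − 1268)/(1491 + 1268) = 348 × 223/2759 ≈ 28 m/s.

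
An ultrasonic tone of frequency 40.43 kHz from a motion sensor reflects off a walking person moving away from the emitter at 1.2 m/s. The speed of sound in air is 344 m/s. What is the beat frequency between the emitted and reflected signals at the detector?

281 Hz

The walking person first receives the wave as a moving observer: f₁ = f₀ · (v − u)/v = 40.43 × (344 − 1.2)/344 ≈ 40.289 kHz.
The reflection then acts as a moving source: f₂ = f₁ · v/(v + u) ≈ 40.149 kHz.
Beat frequency (with f₀ = 40430 Hz): |f₂ − f₀| = 2u·f₀/(v + u) = 2 × 1.2 × 40430/345.2 ≈ 281 Hz.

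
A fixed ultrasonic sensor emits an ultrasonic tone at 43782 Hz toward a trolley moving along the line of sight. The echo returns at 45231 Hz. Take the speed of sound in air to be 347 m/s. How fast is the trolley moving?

Double Doppler shift off a moving reflector: f₂ = f₀ · (v + u)/(v − u) (u > 0 toward emitter).
Rearranging, u = v · (f₂ − f₀)/(f₂ + f₀) = 347 × 1449/89013 ≈ 5.6 m/s.
So the trolley is moving at 5.6 m/s toward the emitter.

5.6 m/s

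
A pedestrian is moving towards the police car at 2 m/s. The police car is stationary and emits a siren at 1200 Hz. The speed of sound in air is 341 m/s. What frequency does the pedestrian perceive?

1207 Hz

Only the observer moves, toward the source, so f' = f · (v + v_o)/v.
f' = 1200 × (341 + 2)/341 = 1200 × 343/341 ≈ 1207 Hz.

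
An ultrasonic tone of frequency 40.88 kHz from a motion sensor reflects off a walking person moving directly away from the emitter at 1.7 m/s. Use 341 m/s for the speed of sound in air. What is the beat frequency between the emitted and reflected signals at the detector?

406 Hz

At the walking person (a moving observer), f₁ = f₀ · (v − u)/v = 40.88 × 339.3/341 ≈ 40.676 kHz.
On reflection it acts as a source moving away from the stationary detector: f₂ = f₁ · v/(v + u) = 40.676 × 341/342.7 ≈ 40.474 kHz.
Equivalently f₂ = f₀ · (v − u)/(v + u).
Beat frequency (with f₀ = 40880 Hz): |f₂ − f₀| = 2u·f₀/(v + u) = 2 × 1.7 × 40880/342.7 ≈ 406 Hz.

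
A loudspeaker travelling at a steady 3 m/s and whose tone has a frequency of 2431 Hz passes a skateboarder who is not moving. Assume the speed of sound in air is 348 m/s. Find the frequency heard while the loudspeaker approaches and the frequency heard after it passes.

Approaching: f₁ = f · v/(v − v_s) = 2431 × 348/345 ≈ 2452 Hz.
Receding: f₂ = f · v/(v + v_s) = 2431 × 348/351 ≈ 2410 Hz.

2452 Hz approaching; 2410 Hz receding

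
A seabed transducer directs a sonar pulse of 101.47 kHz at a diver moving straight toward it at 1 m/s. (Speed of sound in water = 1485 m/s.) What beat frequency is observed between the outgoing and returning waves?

At the diver (a moving observer), f₁ = f₀ · (v + u)/v = 101.47 × 1486/1485 ≈ 101.5383 kHz.
The reflection then acts as a moving source: f₂ = f₁ · v/(v − u) ≈ 101.6068 kHz.
Beat frequency (with f₀ = 101470 Hz): |f₂ − f₀| = 2u·f₀/(v − u) = 2 × 1 × 101470/1484 ≈ 137 Hz.

137 Hz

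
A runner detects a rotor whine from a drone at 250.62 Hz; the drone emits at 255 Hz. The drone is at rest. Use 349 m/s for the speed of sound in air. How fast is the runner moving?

f' < f, so the runner is receding.
f' = f · (v − v_o)/v ⇒ v_o = v · |f'/f − 1|.
v_o = 349 × |250.62/255 − 1| = 349 × 0.01718 ≈ 6.0 m/s.

6.0 m/s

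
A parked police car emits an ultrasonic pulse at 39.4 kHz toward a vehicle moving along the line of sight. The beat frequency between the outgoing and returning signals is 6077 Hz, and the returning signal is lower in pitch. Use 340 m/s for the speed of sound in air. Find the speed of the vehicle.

Double Doppler shift off a moving reflector: f₂ = f₀ · (v + u)/(v − u) (u > 0 toward emitter).
Returning signal is lower, so f₂ = f₀ − Δf = 39400 − 6077 = 33323 Hz.
Rearranging, u = v · (f₂ − f₀)/(f₂ + f₀) = 340 × -6077/72723 ≈ -28 m/s.
So the vehicle is moving at 28 m/s away from the emitter.

28 m/s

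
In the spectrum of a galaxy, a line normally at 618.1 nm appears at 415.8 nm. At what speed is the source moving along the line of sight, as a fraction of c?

0.377

λ'/λ₀ = 0.6727 < 1 (blueshift), so the source is approaching.
λ'/λ₀ = √((1 − β)/(1 + β)) for an approaching source ⇒ β = (1 − r²)/(1 + r²) with r = λ'/λ₀.
β = (1 − 0.4525)/(1 + 0.4525) ≈ 0.377.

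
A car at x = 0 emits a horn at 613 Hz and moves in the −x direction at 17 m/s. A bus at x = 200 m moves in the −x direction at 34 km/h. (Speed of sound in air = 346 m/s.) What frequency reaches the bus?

34 km/h = 9.444 m/s.
The observer lies on the +x side, so the source is heading away from the observer and the observer is heading toward the source.
General Doppler shift: f' = f · (v + v_o)/(v + v_s).
f' = 613 × (346 + 9.444)/(346 + 17) = 613 × 355.44/363 ≈ 600 Hz.

600 Hz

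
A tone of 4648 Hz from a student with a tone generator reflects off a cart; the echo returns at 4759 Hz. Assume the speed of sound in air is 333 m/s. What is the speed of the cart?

3.9 m/s

Double Doppler shift off a moving reflector: f₂ = f₀ · (v + u)/(v − u) (u > 0 toward emitter).
Rearranging, u = v · (f₂ − f₀)/(f₂ + f₀) = 333 × 111/9407 ≈ 3.9 m/s.
So the cart is moving at 3.9 m/s toward the emitter.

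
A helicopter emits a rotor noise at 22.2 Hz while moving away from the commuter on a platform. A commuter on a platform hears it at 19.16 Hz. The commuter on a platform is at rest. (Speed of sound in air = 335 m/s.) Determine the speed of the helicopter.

53 m/s

f' = f · v/(v + v_s) ⇒ v_s = v · |1 − f/f'|.
v_s = 335 × |1 − 22.2/19.16| = 335 × 0.1587 ≈ 53 m/s.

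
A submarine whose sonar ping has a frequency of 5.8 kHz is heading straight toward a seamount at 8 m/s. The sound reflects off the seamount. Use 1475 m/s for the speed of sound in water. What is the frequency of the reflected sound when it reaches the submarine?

5.86 kHz

The seamount receives the sound from a moving source: f₁ = f₀ · v/(v − v_e) = 5.8 × 1475/1467 ≈ 5.83 kHz.
On the return leg the submarine is a moving observer: f₂ = f₁ · (v + v_e)/v = 5.83 × 1483/1475 ≈ 5.86 kHz.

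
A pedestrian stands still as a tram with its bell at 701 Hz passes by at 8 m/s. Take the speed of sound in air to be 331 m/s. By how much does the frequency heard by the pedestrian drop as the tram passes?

Approaching: f₁ = f · v/(v − v_s) = 701 × 331/323 ≈ 718.4 Hz.
Receding: f₂ = f · v/(v + v_s) = 701 × 331/339 ≈ 684.5 Hz.
Drop: f₁ − f₂ = 2f·v·v_s/(v² − v_s²) = 2 × 701 × 331 × 8/(331² − 8²) ≈ 33.9 Hz.

33.9 Hz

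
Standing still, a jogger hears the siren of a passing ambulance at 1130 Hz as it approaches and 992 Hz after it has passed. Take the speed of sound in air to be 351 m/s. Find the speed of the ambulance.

f₁/f₂ = (v + v_s)/(v − v_s), so v_s = v · (f₁ − f₂)/(f₁ + f₂).
v_s = 351 × (1130 − 992)/(1130 + 992) = 351 × 138/2122 ≈ 22.8 m/s.

22.8 m/s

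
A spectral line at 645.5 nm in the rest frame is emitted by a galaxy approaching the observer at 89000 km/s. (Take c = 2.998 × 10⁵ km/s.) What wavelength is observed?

β = v/c = 89000/299800 = 0.2969.
Relativistic Doppler for wavelength: λ' = λ₀ · √((1 − β)/(1 + β)).
λ' = 645.5 × √(0.7031/1.2969) = 645.5 × 0.73633 ≈ 475.3 nm.

475.3 nm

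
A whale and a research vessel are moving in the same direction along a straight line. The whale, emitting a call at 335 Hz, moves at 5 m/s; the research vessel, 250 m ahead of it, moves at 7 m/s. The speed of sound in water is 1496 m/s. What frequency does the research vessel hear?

335 Hz

The research vessel is ahead, so the whale is moving toward it while the research vessel is moving away from the whale.
Both move, so f' = f · (v − v_o)/(v − v_s).
f' = 335 × (1496 − 7)/(1496 − 5) = 335 × 1489/1491 ≈ 335 Hz.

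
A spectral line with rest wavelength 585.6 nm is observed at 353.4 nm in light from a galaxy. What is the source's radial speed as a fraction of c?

λ'/λ₀ = 0.6035 < 1 (blueshift), so the source is approaching.
λ'/λ₀ = √((1 − β)/(1 + β)) for an approaching source ⇒ β = (1 − r²)/(1 + r²) with r = λ'/λ₀.
β = (1 − 0.3642)/(1 + 0.3642) ≈ 0.466.

0.466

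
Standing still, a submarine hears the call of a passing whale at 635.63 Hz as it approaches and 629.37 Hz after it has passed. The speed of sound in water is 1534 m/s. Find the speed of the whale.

f₁/f₂ = (v + v_s)/(v − v_s), so v_s = v · (f₁ − f₂)/(f₁ + f₂).
v_s = 1534 × (635.63 − 629.37)/(635.63 + 629.37) = 1534 × 6.26/1265.00 ≈ 7.6 m/s.

7.6 m/s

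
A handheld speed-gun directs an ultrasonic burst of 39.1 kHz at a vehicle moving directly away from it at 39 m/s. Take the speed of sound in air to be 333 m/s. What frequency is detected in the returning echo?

30.9 kHz

At the vehicle (a moving observer), f₁ = f₀ · (v − u)/v = 39.1 × 294/333 ≈ 34.5 kHz.
On reflection it acts as a source moving away from the stationary detector: f₂ = f₁ · v/(v + u) = 34.5 × 333/372 ≈ 30.9 kHz.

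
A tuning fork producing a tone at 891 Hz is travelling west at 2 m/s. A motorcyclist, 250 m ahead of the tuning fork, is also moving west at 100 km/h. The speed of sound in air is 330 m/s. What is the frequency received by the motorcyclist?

100 km/h = 27.78 m/s.
The motorcyclist is ahead, so the tuning fork is moving toward it while the motorcyclist is moving away from the tuning fork.
Both move, so f' = f · (v − v_o)/(v − v_s).
f' = 891 × (330 − 27.78)/(330 − 2) = 891 × 302.22/328 ≈ 821 Hz.

821 Hz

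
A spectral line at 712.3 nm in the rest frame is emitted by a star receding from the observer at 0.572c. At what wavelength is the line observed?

Relativistic Doppler for wavelength: λ' = λ₀ · √((1 + β)/(1 − β)).
λ' = 712.3 × √(1.5720/0.4280) = 712.3 × 1.91648 ≈ 1365.1 nm.

1365.1 nm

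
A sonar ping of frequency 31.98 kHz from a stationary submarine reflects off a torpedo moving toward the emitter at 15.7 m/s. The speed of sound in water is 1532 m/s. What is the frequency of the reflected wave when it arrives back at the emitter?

32.6 kHz

At the torpedo (a moving observer), f₁ = f₀ · (v + u)/v = 31.98 × 1547.7/1532 ≈ 32.3 kHz.
The reflection then acts as a moving source: f₂ = f₁ · v/(v − u) ≈ 32.6 kHz.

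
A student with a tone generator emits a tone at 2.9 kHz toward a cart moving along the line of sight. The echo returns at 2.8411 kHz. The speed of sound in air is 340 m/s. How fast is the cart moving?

3.5 m/s

Double Doppler shift off a moving reflector: f₂ = f₀ · (v + u)/(v − u) (u > 0 toward emitter).
Rearranging, u = v · (f₂ − f₀)/(f₂ + f₀) = 340 × -0.0589/5.7411 ≈ -3.5 m/s.
So the cart is moving at 3.5 m/s away from the emitter.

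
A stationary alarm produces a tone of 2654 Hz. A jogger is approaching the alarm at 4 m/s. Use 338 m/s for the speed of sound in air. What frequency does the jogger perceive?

2685 Hz

Moving observer, stationary source: f' = f · (v + v_o)/v.
f' = 2654 × (338 + 4)/338 = 2654 × 342/338 ≈ 2685 Hz.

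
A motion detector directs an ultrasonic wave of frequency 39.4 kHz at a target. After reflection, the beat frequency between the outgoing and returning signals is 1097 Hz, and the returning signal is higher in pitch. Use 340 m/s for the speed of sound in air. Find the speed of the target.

Double Doppler shift off a moving reflector: f₂ = f₀ · (v + u)/(v − u) (u > 0 toward emitter).
Returning signal is higher, so f₂ = f₀ + Δf = 39400 + 1097 = 40497 Hz.
Rearranging, u = v · (f₂ − f₀)/(f₂ + f₀) = 340 × 1097/79897 ≈ 4.7 m/s.
So the target is moving at 4.7 m/s toward the emitter.

4.7 m/s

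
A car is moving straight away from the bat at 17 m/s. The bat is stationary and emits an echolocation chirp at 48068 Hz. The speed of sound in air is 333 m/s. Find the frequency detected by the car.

Only the observer moves, away from the source, so f' = f · (v − v_o)/v.
f' = 48068 × (333 − 17)/333 = 48068 × 316/333 ≈ 45614 Hz.

45614 Hz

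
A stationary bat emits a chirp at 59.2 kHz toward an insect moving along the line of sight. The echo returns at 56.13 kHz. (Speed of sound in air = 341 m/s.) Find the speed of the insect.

Double Doppler shift off a moving reflector: f₂ = f₀ · (v + u)/(v − u) (u > 0 toward emitter).
Rearranging, u = v · (f₂ − f₀)/(f₂ + f₀) = 341 × -3.07/115.33 ≈ -9.1 m/s.
So the insect is moving at 9.1 m/s away from the emitter.

9.1 m/s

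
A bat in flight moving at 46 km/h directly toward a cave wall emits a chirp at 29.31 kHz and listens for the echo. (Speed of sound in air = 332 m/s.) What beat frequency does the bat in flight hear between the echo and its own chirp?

2346 Hz

46 km/h = 12.78 m/s.
The cave wall receives the sound from a moving source: f₁ = f₀ · v/(v − v_e) = 29.31 × 332/319.22 ≈ 30.48 kHz.
On the return leg the bat in flight is a moving observer: f₂ = f₁ · (v + v_e)/v = 30.48 × 344.78/332 ≈ 31.66 kHz.
Equivalently f₂ = f₀ · (v + v_e)/(v − v_e).
Beat against the emitted tone (with f₀ = 29310 Hz): |f₂ − f₀| = 2v_e·f₀/(v − v_e) = 2 × 12.78 × 29310/319.22 ≈ 2346 Hz.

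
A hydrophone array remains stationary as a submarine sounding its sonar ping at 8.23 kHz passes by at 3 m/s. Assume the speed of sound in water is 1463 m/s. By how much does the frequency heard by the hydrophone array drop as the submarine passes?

0.0338 kHz

Approaching: f₁ = f · v/(v − v_s) = 8.23 × 1463/1460 ≈ 8.2469 kHz.
Receding: f₂ = f · v/(v + v_s) = 8.23 × 1463/1466 ≈ 8.2132 kHz.
Drop: f₁ − f₂ = 2f·v·v_s/(v² − v_s²) = 2 × 8.23 × 1463 × 3/(1463² − 3²) ≈ 0.0338 kHz.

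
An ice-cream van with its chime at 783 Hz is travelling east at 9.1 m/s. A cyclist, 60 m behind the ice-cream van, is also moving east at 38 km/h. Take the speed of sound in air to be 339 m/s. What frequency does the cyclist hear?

38 km/h = 10.56 m/s.
The cyclist is behind, so the ice-cream van is moving away from it while the cyclist is moving toward the ice-cream van.
Both move, so f' = f · (v + v_o)/(v + v_s).
f' = 783 × (339 + 10.56)/(339 + 9.1) = 783 × 349.56/348.1 ≈ 786 Hz.

786 Hz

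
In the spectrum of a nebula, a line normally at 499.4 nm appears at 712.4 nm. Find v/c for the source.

0.341c

λ'/λ₀ = 1.4265 > 1 (redshift), so the source is receding.
λ'/λ₀ = √((1 + β)/(1 − β)) for a receding source ⇒ β = (r² − 1)/(r² + 1) with r = λ'/λ₀.
β = (2.0349 − 1)/(2.0349 + 1) ≈ 0.341.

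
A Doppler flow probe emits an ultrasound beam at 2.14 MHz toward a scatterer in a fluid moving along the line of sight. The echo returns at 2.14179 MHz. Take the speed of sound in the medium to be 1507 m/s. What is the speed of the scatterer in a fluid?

0.63 m/s

Double Doppler shift off a moving reflector: f₂ = f₀ · (v + u)/(v − u) (u > 0 toward emitter).
Rearranging, u = v · (f₂ − f₀)/(f₂ + f₀) = 1507 × 0.00179/4.28179 ≈ 0.63 m/s.
So the scatterer in a fluid is moving at 0.63 m/s toward the emitter.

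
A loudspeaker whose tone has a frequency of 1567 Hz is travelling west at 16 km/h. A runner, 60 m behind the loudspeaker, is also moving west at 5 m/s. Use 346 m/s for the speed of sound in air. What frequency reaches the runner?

16 km/h = 4.444 m/s.
The runner is behind, so the loudspeaker is moving away from it while the runner is moving toward the loudspeaker.
General Doppler shift: f' = f · (v + v_o)/(v + v_s).
f' = 1567 × (346 + 5)/(346 + 4.444) = 1567 × 351/350.44 ≈ 1569 Hz.

1569 Hz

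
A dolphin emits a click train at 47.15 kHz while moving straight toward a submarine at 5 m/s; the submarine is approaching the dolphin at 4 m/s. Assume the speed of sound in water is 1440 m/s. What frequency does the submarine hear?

General Doppler shift: f' = f · (v + v_o)/(v − v_s).
f' = 47.15 × (1440 + 4)/(1440 − 5) = 47.15 × 1444/1435 ≈ 47.4 kHz.

47.4 kHz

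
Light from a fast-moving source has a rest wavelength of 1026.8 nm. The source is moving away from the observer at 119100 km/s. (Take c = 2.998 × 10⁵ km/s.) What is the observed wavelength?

β = v/c = 119100/299800 = 0.3973.
Relativistic Doppler for wavelength: λ' = λ₀ · √((1 + β)/(1 − β)).
λ' = 1026.8 × √(1.3973/0.6027) = 1026.8 × 1.52257 ≈ 1563.4 nm.

1563.4 nm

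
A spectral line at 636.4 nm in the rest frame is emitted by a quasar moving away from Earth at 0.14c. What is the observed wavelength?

Relativistic Doppler for wavelength: λ' = λ₀ · √((1 + β)/(1 − β)).
λ' = 636.4 × √(1.1400/0.8600) = 636.4 × 1.15134 ≈ 732.7 nm.

732.7 nm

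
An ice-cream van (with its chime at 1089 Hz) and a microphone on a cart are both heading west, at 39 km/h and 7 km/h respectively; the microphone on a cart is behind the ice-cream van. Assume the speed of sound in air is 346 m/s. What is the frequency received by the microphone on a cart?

1062 Hz

39 km/h = 10.83 m/s; 7 km/h = 1.944 m/s.
The microphone on a cart is behind, so the ice-cream van is moving away from it while the microphone on a cart is moving toward the ice-cream van.
With source receding and observer approaching, f' = f · (v + v_o)/(v + v_s).
f' = 1089 × (346 + 1.944)/(346 + 10.83) = 1089 × 347.94/356.83 ≈ 1062 Hz.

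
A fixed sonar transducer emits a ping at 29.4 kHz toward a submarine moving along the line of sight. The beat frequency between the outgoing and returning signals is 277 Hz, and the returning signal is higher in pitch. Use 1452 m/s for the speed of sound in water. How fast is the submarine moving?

Double Doppler shift off a moving reflector: f₂ = f₀ · (v + u)/(v − u) (u > 0 toward emitter).
Returning signal is higher, so f₂ = f₀ + Δf = 29400 + 277 = 29677 Hz.
Rearranging, u = v · (f₂ − f₀)/(f₂ + f₀) = 1452 × 277/59077 ≈ 6.8 m/s.
So the submarine is moving at 6.8 m/s toward the emitter.

6.8 m/s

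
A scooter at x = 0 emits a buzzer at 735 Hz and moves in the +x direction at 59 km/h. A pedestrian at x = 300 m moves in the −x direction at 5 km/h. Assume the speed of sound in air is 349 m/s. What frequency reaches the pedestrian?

774 Hz

59 km/h = 16.39 m/s; 5 km/h = 1.389 m/s.
The observer lies on the +x side, so the source is heading toward the observer and the observer is heading toward the source.
General Doppler shift: f' = f · (v + v_o)/(v − v_s).
f' = 735 × (349 + 1.389)/(349 − 16.39) = 735 × 350.39/332.61 ≈ 774 Hz.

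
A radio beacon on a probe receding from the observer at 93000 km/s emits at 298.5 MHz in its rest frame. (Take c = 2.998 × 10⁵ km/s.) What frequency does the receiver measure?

216.6 MHz

β = v/c = 93000/299800 = 0.3102.
Relativistic Doppler for frequency: f' = f₀ · √((1 − β)/(1 + β)).
f' = 298.5 × √(0.6898/1.3102) = 298.5 × 0.72559 ≈ 216.6 MHz.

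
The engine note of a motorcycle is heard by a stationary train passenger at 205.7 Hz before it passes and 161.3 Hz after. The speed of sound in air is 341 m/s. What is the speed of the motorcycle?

f₁/f₂ = (v + v_s)/(v − v_s), so v_s = v · (f₁ − f₂)/(f₁ + f₂).
v_s = 341 × (205.7 − 161.3)/(205.7 + 161.3) = 341 × 44.4/367.0 ≈ 41 m/s.

41 m/s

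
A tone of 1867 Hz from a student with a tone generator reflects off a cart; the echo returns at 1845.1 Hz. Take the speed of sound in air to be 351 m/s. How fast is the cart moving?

Double Doppler shift off a moving reflector: f₂ = f₀ · (v + u)/(v − u) (u > 0 toward emitter).
Rearranging, u = v · (f₂ − f₀)/(f₂ + f₀) = 351 × -21.9/3712.1 ≈ -2.07 m/s.
So the cart is moving at 2.07 m/s away from the emitter.

2.07 m/s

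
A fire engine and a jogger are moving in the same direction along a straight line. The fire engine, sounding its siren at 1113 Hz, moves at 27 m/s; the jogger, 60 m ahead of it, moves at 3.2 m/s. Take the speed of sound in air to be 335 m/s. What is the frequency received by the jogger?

1199 Hz

The jogger is ahead, so the fire engine is moving toward it while the jogger is moving away from the fire engine.
With source approaching and observer receding, f' = f · (v − v_o)/(v − v_s).
f' = 1113 × (335 − 3.2)/(335 − 27) = 1113 × 331.8/308 ≈ 1199 Hz.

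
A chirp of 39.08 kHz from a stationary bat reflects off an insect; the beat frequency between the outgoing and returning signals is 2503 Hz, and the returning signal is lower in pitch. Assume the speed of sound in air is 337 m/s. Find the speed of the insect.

11.1 m/s

Double Doppler shift off a moving reflector: f₂ = f₀ · (v + u)/(v − u) (u > 0 toward emitter).
Returning signal is lower, so f₂ = f₀ − Δf = 39080 − 2503 = 36577 Hz.
Rearranging, u = v · (f₂ − f₀)/(f₂ + f₀) = 337 × -2503/75657 ≈ -11.1 m/s.
So the insect is moving at 11.1 m/s away from the emitter.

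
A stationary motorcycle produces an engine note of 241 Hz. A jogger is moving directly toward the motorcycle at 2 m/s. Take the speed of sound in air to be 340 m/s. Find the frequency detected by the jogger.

242 Hz

Moving observer, stationary source: f' = f · (v + v_o)/v.
f' = 241 × (340 + 2)/340 = 241 × 342/340 ≈ 242 Hz.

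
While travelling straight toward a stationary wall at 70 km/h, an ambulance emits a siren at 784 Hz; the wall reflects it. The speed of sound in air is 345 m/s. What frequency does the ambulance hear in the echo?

878 Hz

70 km/h = 19.44 m/s.
The wall receives the sound from a moving source: f₁ = f₀ · v/(v − v_e) = 784 × 345/325.56 ≈ 831 Hz.
On the return leg the ambulance is a moving observer: f₂ = f₁ · (v + v_e)/v = 831 × 364.44/345 ≈ 878 Hz.
Equivalently f₂ = f₀ · (v + v_e)/(v − v_e).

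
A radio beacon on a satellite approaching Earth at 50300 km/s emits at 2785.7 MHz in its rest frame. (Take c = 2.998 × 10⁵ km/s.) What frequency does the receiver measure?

3299.9 MHz

β = v/c = 50300/299800 = 0.1678.
Relativistic Doppler for frequency: f' = f₀ · √((1 + β)/(1 − β)).
f' = 2785.7 × √(1.1678/0.8322) = 2785.7 × 1.18457 ≈ 3299.9 MHz.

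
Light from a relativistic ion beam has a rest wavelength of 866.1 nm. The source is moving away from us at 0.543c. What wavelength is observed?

1591.4 nm

Relativistic Doppler for wavelength: λ' = λ₀ · √((1 + β)/(1 − β)).
λ' = 866.1 × √(1.5430/0.4570) = 866.1 × 1.83749 ≈ 1591.4 nm.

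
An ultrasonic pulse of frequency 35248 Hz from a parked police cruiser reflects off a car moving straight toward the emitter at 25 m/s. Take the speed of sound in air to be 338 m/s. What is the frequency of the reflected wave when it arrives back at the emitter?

40879 Hz

The car first receives the wave as a moving observer: f₁ = f₀ · (v + u)/v = 35248 × (338 + 25)/338 ≈ 37855 Hz.
The reflection then acts as a moving source: f₂ = f₁ · v/(v − u) ≈ 40879 Hz.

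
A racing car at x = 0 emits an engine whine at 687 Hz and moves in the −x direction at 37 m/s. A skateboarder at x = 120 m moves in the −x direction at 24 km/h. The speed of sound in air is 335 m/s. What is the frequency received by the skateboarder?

631 Hz

24 km/h = 6.667 m/s.
The observer lies on the +x side, so the source is heading away from the observer and the observer is heading toward the source.
General Doppler shift: f' = f · (v + v_o)/(v + v_s).
f' = 687 × (335 + 6.667)/(335 + 37) = 687 × 341.67/372 ≈ 631 Hz.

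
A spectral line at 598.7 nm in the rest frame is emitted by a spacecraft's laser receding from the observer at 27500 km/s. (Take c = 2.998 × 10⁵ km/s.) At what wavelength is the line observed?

656.4 nm

β = v/c = 27500/299800 = 0.0917.
Relativistic Doppler for wavelength: λ' = λ₀ · √((1 + β)/(1 − β)).
λ' = 598.7 × √(1.0917/0.9083) = 598.7 × 1.09635 ≈ 656.4 nm.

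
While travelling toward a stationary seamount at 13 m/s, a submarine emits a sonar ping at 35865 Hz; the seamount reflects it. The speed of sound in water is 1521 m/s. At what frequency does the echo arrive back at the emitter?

The seamount receives the sound from a moving source: f₁ = f₀ · v/(v − v_e) = 35865 × 1521/1508 ≈ 36174 Hz.
On the return leg the submarine is a moving observer: f₂ = f₁ · (v + v_e)/v = 36174 × 1534/1521 ≈ 36483 Hz.

36483 Hz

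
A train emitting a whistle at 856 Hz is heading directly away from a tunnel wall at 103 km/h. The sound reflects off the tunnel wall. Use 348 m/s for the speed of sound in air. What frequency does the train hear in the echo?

726 Hz

103 km/h = 28.61 m/s.
The tunnel wall receives the sound from a moving source: f₁ = f₀ · v/(v + v_e) = 856 × 348/376.61 ≈ 791 Hz.
On the return leg the train is a moving observer: f₂ = f₁ · (v − v_e)/v = 791 × 319.39/348 ≈ 726 Hz.
Equivalently f₂ = f₀ · (v − v_e)/(v + v_e).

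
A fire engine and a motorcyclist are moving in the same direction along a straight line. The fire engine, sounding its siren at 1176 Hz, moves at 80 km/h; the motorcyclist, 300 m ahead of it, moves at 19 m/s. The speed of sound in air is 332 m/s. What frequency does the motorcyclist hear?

80 km/h = 22.22 m/s.
The motorcyclist is ahead, so the fire engine is moving toward it while the motorcyclist is moving away from the fire engine.
Both move, so f' = f · (v − v_o)/(v − v_s).
f' = 1176 × (332 − 19)/(332 − 22.22) = 1176 × 313/309.78 ≈ 1188 Hz.

1188 Hz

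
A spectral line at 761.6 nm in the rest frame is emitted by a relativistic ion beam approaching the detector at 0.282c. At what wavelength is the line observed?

570.0 nm

Relativistic Doppler for wavelength: λ' = λ₀ · √((1 − β)/(1 + β)).
λ' = 761.6 × √(0.7180/1.2820) = 761.6 × 0.74837 ≈ 570.0 nm.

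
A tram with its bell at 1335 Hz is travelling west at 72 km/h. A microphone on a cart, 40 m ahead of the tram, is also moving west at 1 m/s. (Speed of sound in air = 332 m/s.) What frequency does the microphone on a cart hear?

72 km/h = 20 m/s.
The microphone on a cart is ahead, so the tram is moving toward it while the microphone on a cart is moving away from the tram.
General Doppler shift: f' = f · (v − v_o)/(v − v_s).
f' = 1335 × (332 − 1)/(332 − 20) = 1335 × 331/312 ≈ 1416 Hz.

1416 Hz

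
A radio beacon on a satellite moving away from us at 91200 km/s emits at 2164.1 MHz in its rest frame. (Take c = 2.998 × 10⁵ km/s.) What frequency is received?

β = v/c = 91200/299800 = 0.3042.
Relativistic Doppler for frequency: f' = f₀ · √((1 − β)/(1 + β)).
f' = 2164.1 × √(0.6958/1.3042) = 2164.1 × 0.73041 ≈ 1580.7 MHz.

1580.7 MHz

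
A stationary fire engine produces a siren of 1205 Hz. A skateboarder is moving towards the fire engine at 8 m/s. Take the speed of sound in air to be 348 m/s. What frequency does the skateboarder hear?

Only the observer moves, toward the source, so f' = f · (v + v_o)/v.
f' = 1205 × (348 + 8)/348 = 1205 × 356/348 ≈ 1233 Hz.

1233 Hz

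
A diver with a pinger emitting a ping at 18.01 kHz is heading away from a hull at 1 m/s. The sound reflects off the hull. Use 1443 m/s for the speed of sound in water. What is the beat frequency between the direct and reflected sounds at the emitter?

24.9 Hz

The hull receives the sound from a moving source: f₁ = f₀ · v/(v + v_e) = 18.01 × 1443/1444 ≈ 17.9975 kHz.
On the return leg the diver with a pinger is a moving observer: f₂ = f₁ · (v − v_e)/v = 17.9975 × 1442/1443 ≈ 17.9851 kHz.
Beat against the emitted tone (with f₀ = 18010 Hz): |f₂ − f₀| = 2v_e·f₀/(v + v_e) = 2 × 1 × 18010/1444 ≈ 24.9 Hz.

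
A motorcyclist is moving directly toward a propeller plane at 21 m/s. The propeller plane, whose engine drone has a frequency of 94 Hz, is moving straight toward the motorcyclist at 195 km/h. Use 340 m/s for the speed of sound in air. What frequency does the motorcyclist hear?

195 km/h = 54.17 m/s.
With source approaching and observer approaching, f' = f · (v + v_o)/(v − v_s).
f' = 94 × (340 + 21)/(340 − 54.17) = 94 × 361/285.83 ≈ 119 Hz.

119 Hz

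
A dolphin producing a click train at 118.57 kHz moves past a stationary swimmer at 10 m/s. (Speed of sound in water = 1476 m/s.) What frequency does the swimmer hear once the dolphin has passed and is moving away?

Receding: f₂ = f · v/(v + v_s) = 118.57 × 1476/1486 ≈ 117.8 kHz.

117.8 kHz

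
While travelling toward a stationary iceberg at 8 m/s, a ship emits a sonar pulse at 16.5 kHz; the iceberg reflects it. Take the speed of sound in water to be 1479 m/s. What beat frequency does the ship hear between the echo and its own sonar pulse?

The iceberg receives the sound from a moving source: f₁ = f₀ · v/(v − v_e) = 16.5 × 1479/1471 ≈ 16.5897 kHz.
On the return leg the ship is a moving observer: f₂ = f₁ · (v + v_e)/v = 16.5897 × 1487/1479 ≈ 16.6795 kHz.
Equivalently f₂ = f₀ · (v + v_e)/(v − v_e).
Beat against the emitted tone (with f₀ = 16500 Hz): |f₂ − f₀| = 2v_e·f₀/(v − v_e) = 2 × 8 × 16500/1471 ≈ 179 Hz.

179 Hz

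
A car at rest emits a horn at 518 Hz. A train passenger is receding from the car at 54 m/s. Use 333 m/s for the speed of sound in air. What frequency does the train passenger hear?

Only the observer moves, away from the source, so f' = f · (v − v_o)/v.
f' = 518 × (333 − 54)/333 = 518 × 279/333 ≈ 434 Hz.

434 Hz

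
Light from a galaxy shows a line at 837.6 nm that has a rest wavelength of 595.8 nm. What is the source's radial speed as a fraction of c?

λ'/λ₀ = 1.4058 > 1 (redshift), so the source is receding.
λ'/λ₀ = √((1 + β)/(1 − β)) for a receding source ⇒ β = (r² − 1)/(r² + 1) with r = λ'/λ₀.
β = (1.9764 − 1)/(1.9764 + 1) ≈ 0.328.

0.328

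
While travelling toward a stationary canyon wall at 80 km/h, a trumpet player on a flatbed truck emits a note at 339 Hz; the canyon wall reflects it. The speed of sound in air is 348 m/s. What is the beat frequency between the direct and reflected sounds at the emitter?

80 km/h = 22.22 m/s.
The canyon wall receives the sound from a moving source: f₁ = f₀ · v/(v − v_e) = 339 × 348/325.78 ≈ 362.1 Hz.
On the return leg the trumpet player on a flatbed truck is a moving observer: f₂ = f₁ · (v + v_e)/v = 362.1 × 370.22/348 ≈ 385.2 Hz.
Beat against the emitted tone: |f₂ − f₀| = 2v_e·f₀/(v − v_e) = 2 × 22.22 × 339/325.78 ≈ 46.2 Hz.

46.2 Hz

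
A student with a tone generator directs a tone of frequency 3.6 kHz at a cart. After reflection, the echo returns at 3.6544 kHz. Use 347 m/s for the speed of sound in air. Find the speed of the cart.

2.60 m/s

Double Doppler shift off a moving reflector: f₂ = f₀ · (v + u)/(v − u) (u > 0 toward emitter).
Rearranging, u = v · (f₂ − f₀)/(f₂ + f₀) = 347 × 0.0544/7.2544 ≈ 2.60 m/s.
So the cart is moving at 2.60 m/s toward the emitter.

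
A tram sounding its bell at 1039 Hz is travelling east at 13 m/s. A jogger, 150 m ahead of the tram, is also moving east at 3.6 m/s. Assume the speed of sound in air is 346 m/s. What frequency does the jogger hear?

The jogger is ahead, so the tram is moving toward it while the jogger is moving away from the tram.
With source approaching and observer receding, f' = f · (v − v_o)/(v − v_s).
f' = 1039 × (346 − 3.6)/(346 − 13) = 1039 × 342.4/333 ≈ 1068 Hz.

1068 Hz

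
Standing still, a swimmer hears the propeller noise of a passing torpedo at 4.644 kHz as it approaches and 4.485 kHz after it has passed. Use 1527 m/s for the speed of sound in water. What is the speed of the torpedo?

f₁/f₂ = (v + v_s)/(v − v_s), so v_s = v · (f₁ − f₂)/(f₁ + f₂).
v_s = 1527 × (4.644 − 4.485)/(4.644 + 4.485) = 1527 × 0.159/9.129 ≈ 27 m/s.

27 m/s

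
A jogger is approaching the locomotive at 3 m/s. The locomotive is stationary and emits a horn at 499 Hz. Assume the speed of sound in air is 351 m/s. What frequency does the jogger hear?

503 Hz

Only the observer moves, toward the source, so f' = f · (v + v_o)/v.
f' = 499 × (351 + 3)/351 = 499 × 354/351 ≈ 503 Hz.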